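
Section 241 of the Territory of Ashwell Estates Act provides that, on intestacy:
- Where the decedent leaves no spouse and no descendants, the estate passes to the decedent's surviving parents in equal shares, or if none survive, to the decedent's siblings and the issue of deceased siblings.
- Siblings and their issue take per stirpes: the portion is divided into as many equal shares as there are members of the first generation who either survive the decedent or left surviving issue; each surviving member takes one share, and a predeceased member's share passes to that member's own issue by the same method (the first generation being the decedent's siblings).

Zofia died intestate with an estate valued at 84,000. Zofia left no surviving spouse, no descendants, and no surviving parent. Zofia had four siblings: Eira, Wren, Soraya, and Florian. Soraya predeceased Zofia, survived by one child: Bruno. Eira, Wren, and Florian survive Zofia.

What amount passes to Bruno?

The entire 84,000 passes to the siblings and their issue.
That amount (84,000) is divided into 4 shares of 21,000: Eira, Wren, and Florian each take 21,000; Soraya's 21,000 share passes to Soraya's issue.
Soraya's share (21,000) passes entirely to Bruno.

Bruno receives 21,000.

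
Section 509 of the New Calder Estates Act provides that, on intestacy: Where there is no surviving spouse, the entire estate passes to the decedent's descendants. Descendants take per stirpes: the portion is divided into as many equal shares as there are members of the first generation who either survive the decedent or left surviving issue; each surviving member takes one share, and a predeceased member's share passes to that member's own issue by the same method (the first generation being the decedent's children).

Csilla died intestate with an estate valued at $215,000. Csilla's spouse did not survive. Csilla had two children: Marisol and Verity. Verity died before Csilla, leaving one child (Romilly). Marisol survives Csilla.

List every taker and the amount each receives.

The entire $215,000 passes to the descendants.
That amount ($215,000) is divided into 2 shares of $107,500: Marisol takes $107,500; Verity's $107,500 share passes to Verity's issue.
Verity's share ($107,500) passes entirely to Romilly.

Marisol: $107,500; Romilly: $107,500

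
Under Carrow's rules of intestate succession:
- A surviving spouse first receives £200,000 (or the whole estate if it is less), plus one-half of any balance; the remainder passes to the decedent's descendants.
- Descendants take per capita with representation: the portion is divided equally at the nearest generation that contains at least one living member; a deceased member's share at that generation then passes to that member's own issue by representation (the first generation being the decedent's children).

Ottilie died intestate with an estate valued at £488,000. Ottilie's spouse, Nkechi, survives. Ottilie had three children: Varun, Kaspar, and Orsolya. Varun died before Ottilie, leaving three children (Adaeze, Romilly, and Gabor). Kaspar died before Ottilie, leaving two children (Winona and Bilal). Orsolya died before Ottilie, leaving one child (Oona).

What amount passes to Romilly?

Nkechi first takes £200,000, leaving a balance of £288,000. Nkechi then takes one-half of the balance (£144,000), for a total of £344,000. The remaining £144,000 passes to the descendants.
No child survives, so the initial division is made at the grandchildren's generation.
The descendants' portion (£144,000) is divided into 6 shares of £24,000: Adaeze, Romilly, Gabor, Winona, Bilal, and Oona each take £24,000.

Romilly receives £24,000.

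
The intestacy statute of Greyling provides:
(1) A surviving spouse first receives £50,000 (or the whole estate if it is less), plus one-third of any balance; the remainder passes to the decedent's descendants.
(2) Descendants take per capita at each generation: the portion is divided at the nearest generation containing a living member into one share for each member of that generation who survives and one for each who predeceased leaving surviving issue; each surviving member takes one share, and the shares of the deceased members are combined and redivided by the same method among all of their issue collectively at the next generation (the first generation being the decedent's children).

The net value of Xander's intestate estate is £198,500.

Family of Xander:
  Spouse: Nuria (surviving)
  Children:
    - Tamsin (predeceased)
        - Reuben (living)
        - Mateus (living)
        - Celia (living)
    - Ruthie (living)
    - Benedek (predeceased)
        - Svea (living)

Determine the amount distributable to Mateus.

Nuria first takes £50,000, leaving a balance of £148,500. Nuria then takes one-third of the balance (£49,500), for a total of £99,500. The remaining £99,000 passes to the descendants.
The descendants' portion (£99,000) is divided at the children's generation into 3 shares of £33,000. Ruthie takes £33,000. The 2 shares of the deceased (Tamsin and Benedek) are combined into a pool of £66,000.
That pool (£66,000) is divided at the grandchildren's generation equally among Reuben, Mateus, Celia, and Svea: £16,500 each.

Mateus receives £16,500.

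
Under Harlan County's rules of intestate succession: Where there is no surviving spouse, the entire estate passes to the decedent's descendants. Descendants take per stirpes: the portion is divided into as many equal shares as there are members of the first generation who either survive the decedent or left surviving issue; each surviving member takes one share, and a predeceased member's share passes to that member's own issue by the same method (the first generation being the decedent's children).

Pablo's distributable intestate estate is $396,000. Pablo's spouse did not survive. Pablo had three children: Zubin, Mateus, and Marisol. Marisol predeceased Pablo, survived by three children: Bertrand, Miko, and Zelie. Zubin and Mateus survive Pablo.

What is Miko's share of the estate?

The entire $396,000 passes to the descendants.
That amount ($396,000) is divided into 3 shares of $132,000: Zubin and Mateus each take $132,000; Marisol's $132,000 share passes to Marisol's issue.
Marisol's share ($132,000) is divided into 3 shares of $44,000: Bertrand, Miko, and Zelie each take $44,000.

Miko receives $44,000.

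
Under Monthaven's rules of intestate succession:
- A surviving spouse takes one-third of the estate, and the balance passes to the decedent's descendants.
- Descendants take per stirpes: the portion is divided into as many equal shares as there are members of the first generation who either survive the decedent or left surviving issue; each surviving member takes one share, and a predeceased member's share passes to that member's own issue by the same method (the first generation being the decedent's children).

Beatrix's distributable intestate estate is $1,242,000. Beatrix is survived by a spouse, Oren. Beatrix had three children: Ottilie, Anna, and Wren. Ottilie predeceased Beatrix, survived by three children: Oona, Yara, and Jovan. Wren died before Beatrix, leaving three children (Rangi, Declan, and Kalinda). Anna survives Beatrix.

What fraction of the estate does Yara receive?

Yara receives 2/27 of the estate.

Oren takes one-third of $1,242,000 = $414,000. The remaining $828,000 passes to the descendants.
The descendants' portion ($828,000) is divided into 3 shares of $276,000: Anna takes $276,000; Ottilie's $276,000 share passes to Ottilie's issue; Wren's $276,000 share passes to Wren's issue.
Ottilie's share ($276,000) is divided into 3 shares of $92,000: Oona, Yara, and Jovan each take $92,000.
Wren's share ($276,000) is divided into 3 shares of $92,000: Rangi, Declan, and Kalinda each take $92,000.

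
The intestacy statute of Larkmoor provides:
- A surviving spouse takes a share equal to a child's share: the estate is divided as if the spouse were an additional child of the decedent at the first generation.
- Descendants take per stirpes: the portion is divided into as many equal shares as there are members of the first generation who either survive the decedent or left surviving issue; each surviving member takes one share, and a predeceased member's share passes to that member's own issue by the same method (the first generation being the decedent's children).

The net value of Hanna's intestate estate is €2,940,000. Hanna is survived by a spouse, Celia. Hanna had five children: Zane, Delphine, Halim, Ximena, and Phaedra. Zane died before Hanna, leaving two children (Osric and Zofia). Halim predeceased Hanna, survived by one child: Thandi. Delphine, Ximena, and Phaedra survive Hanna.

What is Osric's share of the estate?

Osric receives €245,000.

The spouse counts as an additional share at the children's level, so there are 6 primary shares of €490,000. Celia takes one such share (€490,000).
The children's combined portion (€2,450,000) is divided into 5 shares of €490,000: Delphine, Ximena, and Phaedra each take €490,000; Zane's €490,000 share passes to Zane's issue; Halim's €490,000 share passes to Halim's issue.
Zane's share (€490,000) is divided into 2 shares of €245,000: Osric and Zofia each take €245,000.
Halim's share (€490,000) passes entirely to Thandi.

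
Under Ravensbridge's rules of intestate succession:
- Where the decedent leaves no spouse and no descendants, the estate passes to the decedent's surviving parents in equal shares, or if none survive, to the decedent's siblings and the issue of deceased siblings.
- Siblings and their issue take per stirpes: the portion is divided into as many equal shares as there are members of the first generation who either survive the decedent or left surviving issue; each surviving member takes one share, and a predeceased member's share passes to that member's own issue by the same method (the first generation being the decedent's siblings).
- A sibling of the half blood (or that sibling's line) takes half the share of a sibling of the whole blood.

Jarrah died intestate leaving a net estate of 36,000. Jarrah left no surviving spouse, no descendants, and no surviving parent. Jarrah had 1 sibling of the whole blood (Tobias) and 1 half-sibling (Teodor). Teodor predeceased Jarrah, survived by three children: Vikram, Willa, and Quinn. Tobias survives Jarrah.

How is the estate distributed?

The entire 36,000 passes to the siblings and their issue.
Counting each half-blood sibling's line as half a unit, there are 3/2 units in 36,000, so one unit is 24,000. Whole-blood lines (Tobias) take 24,000 each; half-blood lines (Teodor) take 12,000 each.
Teodor's share (12,000) is divided into 3 shares of 4,000: Vikram, Willa, and Quinn each take 4,000.

Vikram: 4,000; Willa: 4,000; Quinn: 4,000; Tobias: 24,000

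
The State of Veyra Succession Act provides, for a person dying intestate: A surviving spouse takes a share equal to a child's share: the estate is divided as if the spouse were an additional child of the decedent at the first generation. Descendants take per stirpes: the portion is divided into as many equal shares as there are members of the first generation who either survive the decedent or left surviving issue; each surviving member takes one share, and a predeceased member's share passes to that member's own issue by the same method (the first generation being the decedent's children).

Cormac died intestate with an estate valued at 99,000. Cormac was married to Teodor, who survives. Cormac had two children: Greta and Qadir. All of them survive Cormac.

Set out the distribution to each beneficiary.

The spouse counts as an additional share at the children's level, so there are 3 primary shares of 33,000. Teodor takes one such share (33,000).
The children's combined portion (66,000) is divided into 2 shares of 33,000: Greta and Qadir each take 33,000.

Teodor: 33,000; Greta: 33,000; Qadir: 33,000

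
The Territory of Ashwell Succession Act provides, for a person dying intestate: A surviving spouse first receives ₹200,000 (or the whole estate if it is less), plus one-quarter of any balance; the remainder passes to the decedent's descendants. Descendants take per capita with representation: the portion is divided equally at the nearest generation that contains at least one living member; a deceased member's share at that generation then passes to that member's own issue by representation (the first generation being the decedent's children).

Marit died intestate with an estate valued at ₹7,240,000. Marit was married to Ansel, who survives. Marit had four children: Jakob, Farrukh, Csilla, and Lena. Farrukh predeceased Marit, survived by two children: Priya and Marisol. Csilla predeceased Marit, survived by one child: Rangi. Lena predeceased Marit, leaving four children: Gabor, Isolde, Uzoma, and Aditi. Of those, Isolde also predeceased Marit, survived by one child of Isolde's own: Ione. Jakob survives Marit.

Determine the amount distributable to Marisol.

Ansel first takes ₹200,000, leaving a balance of ₹7,040,000. Ansel then takes one-quarter of the balance (₹1,760,000), for a total of ₹1,960,000. The remaining ₹5,280,000 passes to the descendants.
The descendants' portion (₹5,280,000) is divided into 4 shares of ₹1,320,000: Jakob takes ₹1,320,000; Farrukh's ₹1,320,000 share passes to Farrukh's issue; Csilla's ₹1,320,000 share passes to Csilla's issue; Lena's ₹1,320,000 share passes to Lena's issue.
Farrukh's share (₹1,320,000) is divided into 2 shares of ₹660,000: Priya and Marisol each take ₹660,000.
Csilla's share (₹1,320,000) passes entirely to Rangi.
Lena's share (₹1,320,000) is divided into 4 shares of ₹330,000: Gabor, Uzoma, and Aditi each take ₹330,000; Isolde's ₹330,000 share passes to Isolde's issue.
Isolde's share (₹330,000) passes entirely to Ione.

Marisol receives ₹660,000.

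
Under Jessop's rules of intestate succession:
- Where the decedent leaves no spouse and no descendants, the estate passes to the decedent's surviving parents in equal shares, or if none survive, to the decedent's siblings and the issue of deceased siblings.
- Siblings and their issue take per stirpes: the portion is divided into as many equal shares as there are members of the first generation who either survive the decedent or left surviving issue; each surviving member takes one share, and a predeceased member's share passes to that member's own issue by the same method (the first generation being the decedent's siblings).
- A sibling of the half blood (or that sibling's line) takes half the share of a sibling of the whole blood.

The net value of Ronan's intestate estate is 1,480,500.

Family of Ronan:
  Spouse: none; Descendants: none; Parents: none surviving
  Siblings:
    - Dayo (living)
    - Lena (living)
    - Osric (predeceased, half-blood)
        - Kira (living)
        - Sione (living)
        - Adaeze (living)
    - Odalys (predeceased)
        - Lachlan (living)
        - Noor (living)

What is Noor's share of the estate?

The entire 1,480,500 passes to the siblings and their issue.
Counting each half-blood sibling's line as half a unit, there are 7/2 units in 1,480,500, so one unit is 423,000. Whole-blood lines (Dayo, Lena, and Odalys) take 423,000 each; half-blood lines (Osric) take 211,500 each.
Osric's share (211,500) is divided into 3 shares of 70,500: Kira, Sione, and Adaeze each take 70,500.
Odalys's share (423,000) is divided into 2 shares of 211,500: Lachlan and Noor each take 211,500.

Noor receives 211,500.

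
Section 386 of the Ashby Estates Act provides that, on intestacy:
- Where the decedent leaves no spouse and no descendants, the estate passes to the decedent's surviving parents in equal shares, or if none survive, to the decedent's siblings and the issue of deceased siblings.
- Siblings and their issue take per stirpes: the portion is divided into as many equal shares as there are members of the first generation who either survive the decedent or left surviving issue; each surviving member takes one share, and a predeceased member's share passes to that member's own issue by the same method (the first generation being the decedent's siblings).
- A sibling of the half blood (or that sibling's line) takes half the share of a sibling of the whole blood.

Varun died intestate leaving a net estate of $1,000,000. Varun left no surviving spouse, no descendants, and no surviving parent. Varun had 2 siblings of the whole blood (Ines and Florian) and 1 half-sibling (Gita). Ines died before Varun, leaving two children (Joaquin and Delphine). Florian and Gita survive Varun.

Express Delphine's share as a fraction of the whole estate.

Delphine receives 1/5 of the estate.

The entire $1,000,000 passes to the siblings and their issue.
Counting each half-blood sibling's line as half a unit, there are 5/2 units in $1,000,000, so one unit is $400,000. Whole-blood lines (Ines and Florian) take $400,000 each; half-blood lines (Gita) take $200,000 each.
Ines's share ($400,000) is divided into 2 shares of $200,000: Joaquin and Delphine each take $200,000.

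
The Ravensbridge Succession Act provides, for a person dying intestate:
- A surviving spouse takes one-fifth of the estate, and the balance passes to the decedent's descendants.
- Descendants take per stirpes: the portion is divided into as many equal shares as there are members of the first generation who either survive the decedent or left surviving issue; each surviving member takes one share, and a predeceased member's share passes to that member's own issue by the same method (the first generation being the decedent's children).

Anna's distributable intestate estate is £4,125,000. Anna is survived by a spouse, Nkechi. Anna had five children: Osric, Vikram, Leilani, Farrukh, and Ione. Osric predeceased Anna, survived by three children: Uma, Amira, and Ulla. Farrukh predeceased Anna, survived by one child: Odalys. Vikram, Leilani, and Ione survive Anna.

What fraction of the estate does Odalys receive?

Nkechi takes one-fifth of £4,125,000 = £825,000. The remaining £3,300,000 passes to the descendants.
The descendants' portion (£3,300,000) is divided into 5 shares of £660,000: Vikram, Leilani, and Ione each take £660,000; Osric's £660,000 share passes to Osric's issue; Farrukh's £660,000 share passes to Farrukh's issue.
Osric's share (£660,000) is divided into 3 shares of £220,000: Uma, Amira, and Ulla each take £220,000.
Farrukh's share (£660,000) passes entirely to Odalys.

Odalys receives 4/25 of the estate.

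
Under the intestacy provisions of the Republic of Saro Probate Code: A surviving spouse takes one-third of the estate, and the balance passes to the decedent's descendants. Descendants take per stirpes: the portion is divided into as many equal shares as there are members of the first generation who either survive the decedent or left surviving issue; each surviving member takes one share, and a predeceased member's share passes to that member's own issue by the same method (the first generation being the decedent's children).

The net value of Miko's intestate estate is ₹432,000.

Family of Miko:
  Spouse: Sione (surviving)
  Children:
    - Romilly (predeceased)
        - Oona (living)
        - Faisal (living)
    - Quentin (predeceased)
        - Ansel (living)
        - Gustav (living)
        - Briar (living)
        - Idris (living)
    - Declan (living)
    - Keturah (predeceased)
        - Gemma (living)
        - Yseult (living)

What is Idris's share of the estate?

Sione takes one-third of ₹432,000 = ₹144,000. The remaining ₹288,000 passes to the descendants.
The descendants' portion (₹288,000) is divided into 4 shares of ₹72,000: Declan takes ₹72,000; Romilly's ₹72,000 share passes to Romilly's issue; Quentin's ₹72,000 share passes to Quentin's issue; Keturah's ₹72,000 share passes to Keturah's issue.
Romilly's share (₹72,000) is divided into 2 shares of ₹36,000: Oona and Faisal each take ₹36,000.
Quentin's share (₹72,000) is divided into 4 shares of ₹18,000: Ansel, Gustav, Briar, and Idris each take ₹18,000.
Keturah's share (₹72,000) is divided into 2 shares of ₹36,000: Gemma and Yseult each take ₹36,000.

Idris receives ₹18,000.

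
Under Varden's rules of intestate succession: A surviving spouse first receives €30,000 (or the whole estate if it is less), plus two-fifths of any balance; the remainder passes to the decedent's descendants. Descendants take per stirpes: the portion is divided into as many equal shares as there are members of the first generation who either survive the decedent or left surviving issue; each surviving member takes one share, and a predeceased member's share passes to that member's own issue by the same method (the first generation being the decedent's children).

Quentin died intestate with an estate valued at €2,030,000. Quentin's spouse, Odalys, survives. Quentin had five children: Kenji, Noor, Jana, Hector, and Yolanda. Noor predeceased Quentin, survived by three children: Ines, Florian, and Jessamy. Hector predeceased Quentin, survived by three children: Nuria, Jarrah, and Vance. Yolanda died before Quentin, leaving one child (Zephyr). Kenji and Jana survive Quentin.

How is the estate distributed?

Odalys first takes €30,000, leaving a balance of €2,000,000. Odalys then takes two-fifths of the balance (€800,000), for a total of €830,000. The remaining €1,200,000 passes to the descendants.
The descendants' portion (€1,200,000) is divided into 5 shares of €240,000: Kenji and Jana each take €240,000; Noor's €240,000 share passes to Noor's issue; Hector's €240,000 share passes to Hector's issue; Yolanda's €240,000 share passes to Yolanda's issue.
Noor's share (€240,000) is divided into 3 shares of €80,000: Ines, Florian, and Jessamy each take €80,000.
Hector's share (€240,000) is divided into 3 shares of €80,000: Nuria, Jarrah, and Vance each take €80,000.
Yolanda's share (€240,000) passes entirely to Zephyr.

Odalys: €830,000; Kenji: €240,000; Ines: €80,000; Florian: €80,000; Jessamy: €80,000; Jana: €240,000; Nuria: €80,000; Jarrah: €80,000; Vance: €80,000; Zephyr: €240,000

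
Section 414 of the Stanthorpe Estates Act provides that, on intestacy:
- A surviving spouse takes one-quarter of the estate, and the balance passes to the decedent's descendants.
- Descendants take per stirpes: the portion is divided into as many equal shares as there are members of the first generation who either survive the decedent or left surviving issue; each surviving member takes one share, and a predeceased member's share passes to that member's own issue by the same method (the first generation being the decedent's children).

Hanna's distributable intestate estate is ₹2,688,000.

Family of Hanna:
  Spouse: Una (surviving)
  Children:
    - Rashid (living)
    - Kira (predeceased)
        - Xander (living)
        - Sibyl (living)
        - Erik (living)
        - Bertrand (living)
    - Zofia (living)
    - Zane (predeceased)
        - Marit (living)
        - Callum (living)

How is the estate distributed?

Una: ₹672,000; Rashid: ₹504,000; Xander: ₹126,000; Sibyl: ₹126,000; Erik: ₹126,000; Bertrand: ₹126,000; Zofia: ₹504,000; Marit: ₹252,000; Callum: ₹252,000

Una takes one-quarter of ₹2,688,000 = ₹672,000. The remaining ₹2,016,000 passes to the descendants.
The descendants' portion (₹2,016,000) is divided into 4 shares of ₹504,000: Rashid and Zofia each take ₹504,000; Kira's ₹504,000 share passes to Kira's issue; Zane's ₹504,000 share passes to Zane's issue.
Kira's share (₹504,000) is divided into 4 shares of ₹126,000: Xander, Sibyl, Erik, and Bertrand each take ₹126,000.
Zane's share (₹504,000) is divided into 2 shares of ₹252,000: Marit and Callum each take ₹252,000.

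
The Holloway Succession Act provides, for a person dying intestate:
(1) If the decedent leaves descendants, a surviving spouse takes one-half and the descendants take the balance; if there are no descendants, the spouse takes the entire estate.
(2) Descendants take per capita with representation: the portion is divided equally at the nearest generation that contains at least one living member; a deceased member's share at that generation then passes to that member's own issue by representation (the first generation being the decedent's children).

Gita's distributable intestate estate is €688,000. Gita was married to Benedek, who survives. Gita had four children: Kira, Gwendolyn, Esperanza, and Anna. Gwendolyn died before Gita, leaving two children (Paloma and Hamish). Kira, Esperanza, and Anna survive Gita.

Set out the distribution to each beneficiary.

Benedek takes one-half of €688,000 = €344,000. The remaining €344,000 passes to the descendants.
The descendants' portion (€344,000) is divided into 4 shares of €86,000: Kira, Esperanza, and Anna each take €86,000; Gwendolyn's €86,000 share passes to Gwendolyn's issue.
Gwendolyn's share (€86,000) is divided into 2 shares of €43,000: Paloma and Hamish each take €43,000.

Benedek: €344,000; Kira: €86,000; Paloma: €43,000; Hamish: €43,000; Esperanza: €86,000; Anna: €86,000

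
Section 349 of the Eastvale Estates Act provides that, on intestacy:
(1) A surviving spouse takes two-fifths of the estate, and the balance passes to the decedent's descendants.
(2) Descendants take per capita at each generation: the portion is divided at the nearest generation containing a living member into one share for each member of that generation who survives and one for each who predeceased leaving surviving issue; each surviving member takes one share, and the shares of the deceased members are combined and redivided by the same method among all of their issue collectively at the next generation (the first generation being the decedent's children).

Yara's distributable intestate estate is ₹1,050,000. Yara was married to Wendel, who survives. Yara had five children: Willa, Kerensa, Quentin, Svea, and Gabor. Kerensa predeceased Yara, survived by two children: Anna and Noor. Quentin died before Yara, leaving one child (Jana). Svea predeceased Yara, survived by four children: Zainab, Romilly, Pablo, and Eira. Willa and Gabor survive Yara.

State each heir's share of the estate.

Wendel takes two-fifths of ₹1,050,000 = ₹420,000. The remaining ₹630,000 passes to the descendants.
The descendants' portion (₹630,000) is divided at the children's generation into 5 shares of ₹126,000. Willa and Gabor each take ₹126,000. The 3 shares of the deceased (Kerensa, Quentin, and Svea) are combined into a pool of ₹378,000.
That pool (₹378,000) is divided at the grandchildren's generation equally among Anna, Noor, Jana, Zainab, Romilly, Pablo, and Eira: ₹54,000 each.

Wendel: ₹420,000; Willa: ₹126,000; Anna: ₹54,000; Noor: ₹54,000; Jana: ₹54,000; Zainab: ₹54,000; Romilly: ₹54,000; Pablo: ₹54,000; Eira: ₹54,000; Gabor: ₹126,000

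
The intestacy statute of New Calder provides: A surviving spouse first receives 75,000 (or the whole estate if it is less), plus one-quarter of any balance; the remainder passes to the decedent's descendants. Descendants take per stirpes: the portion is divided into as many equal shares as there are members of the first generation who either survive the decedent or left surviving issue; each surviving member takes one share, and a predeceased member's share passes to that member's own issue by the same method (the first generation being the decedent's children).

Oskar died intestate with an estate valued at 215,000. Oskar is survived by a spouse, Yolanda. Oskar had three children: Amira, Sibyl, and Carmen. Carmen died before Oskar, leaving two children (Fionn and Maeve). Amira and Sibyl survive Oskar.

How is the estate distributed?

Yolanda: 110,000; Amira: 35,000; Sibyl: 35,000; Fionn: 17,500; Maeve: 17,500

Yolanda first takes 75,000, leaving a balance of 140,000. Yolanda then takes one-quarter of the balance (35,000), for a total of 110,000. The remaining 105,000 passes to the descendants.
The descendants' portion (105,000) is divided into 3 shares of 35,000: Amira and Sibyl each take 35,000; Carmen's 35,000 share passes to Carmen's issue.
Carmen's share (35,000) is divided into 2 shares of 17,500: Fionn and Maeve each take 17,500.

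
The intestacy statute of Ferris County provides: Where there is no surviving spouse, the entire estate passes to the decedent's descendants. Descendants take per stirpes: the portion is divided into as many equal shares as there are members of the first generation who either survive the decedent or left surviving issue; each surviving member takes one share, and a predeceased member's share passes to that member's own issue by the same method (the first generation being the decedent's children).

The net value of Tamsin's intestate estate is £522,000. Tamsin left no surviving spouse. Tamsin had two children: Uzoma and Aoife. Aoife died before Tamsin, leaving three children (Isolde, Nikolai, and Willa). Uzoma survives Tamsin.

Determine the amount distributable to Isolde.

Isolde receives £87,000.

The entire £522,000 passes to the descendants.
That amount (£522,000) is divided into 2 shares of £261,000: Uzoma takes £261,000; Aoife's £261,000 share passes to Aoife's issue.
Aoife's share (£261,000) is divided into 3 shares of £87,000: Isolde, Nikolai, and Willa each take £87,000.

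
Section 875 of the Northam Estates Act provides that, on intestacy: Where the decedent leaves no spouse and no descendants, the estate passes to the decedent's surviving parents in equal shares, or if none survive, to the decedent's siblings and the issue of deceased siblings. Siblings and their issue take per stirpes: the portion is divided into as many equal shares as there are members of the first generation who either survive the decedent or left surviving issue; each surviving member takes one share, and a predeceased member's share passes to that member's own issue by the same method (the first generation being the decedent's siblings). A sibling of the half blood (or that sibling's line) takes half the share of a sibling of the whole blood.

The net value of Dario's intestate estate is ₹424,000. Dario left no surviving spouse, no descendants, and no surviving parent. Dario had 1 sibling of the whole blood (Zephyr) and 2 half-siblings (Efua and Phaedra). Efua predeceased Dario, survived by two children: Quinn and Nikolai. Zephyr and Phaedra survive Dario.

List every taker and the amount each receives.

The entire ₹424,000 passes to the siblings and their issue.
Counting each half-blood sibling's line as half a unit, there are 2 units in ₹424,000, so one unit is ₹212,000. Whole-blood lines (Zephyr) take ₹212,000 each; half-blood lines (Efua and Phaedra) take ₹106,000 each.
Efua's share (₹106,000) is divided into 2 shares of ₹53,000: Quinn and Nikolai each take ₹53,000.

Quinn: ₹53,000; Nikolai: ₹53,000; Zephyr: ₹212,000; Phaedra: ₹106,000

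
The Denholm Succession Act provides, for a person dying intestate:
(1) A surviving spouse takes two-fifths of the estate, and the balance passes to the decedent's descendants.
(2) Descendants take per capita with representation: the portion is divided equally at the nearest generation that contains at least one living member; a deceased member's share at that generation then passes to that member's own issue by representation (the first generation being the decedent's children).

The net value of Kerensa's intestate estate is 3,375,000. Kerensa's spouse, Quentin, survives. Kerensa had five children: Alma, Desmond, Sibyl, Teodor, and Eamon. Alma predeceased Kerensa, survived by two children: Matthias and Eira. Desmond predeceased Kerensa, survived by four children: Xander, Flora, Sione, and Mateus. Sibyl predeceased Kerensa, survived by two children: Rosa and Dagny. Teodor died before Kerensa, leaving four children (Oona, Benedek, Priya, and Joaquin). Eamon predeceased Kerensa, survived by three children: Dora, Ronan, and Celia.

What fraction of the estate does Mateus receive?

Quentin takes two-fifths of 3,375,000 = 1,350,000. The remaining 2,025,000 passes to the descendants.
No child survives, so the initial division is made at the grandchildren's generation.
The descendants' portion (2,025,000) is divided into 15 shares of 135,000: Matthias, Eira, Xander, Flora, Sione, Mateus, Rosa, Dagny, Oona, Benedek, Priya, Joaquin, Dora, Ronan, and Celia each take 135,000.

Mateus receives 1/25 of the estate.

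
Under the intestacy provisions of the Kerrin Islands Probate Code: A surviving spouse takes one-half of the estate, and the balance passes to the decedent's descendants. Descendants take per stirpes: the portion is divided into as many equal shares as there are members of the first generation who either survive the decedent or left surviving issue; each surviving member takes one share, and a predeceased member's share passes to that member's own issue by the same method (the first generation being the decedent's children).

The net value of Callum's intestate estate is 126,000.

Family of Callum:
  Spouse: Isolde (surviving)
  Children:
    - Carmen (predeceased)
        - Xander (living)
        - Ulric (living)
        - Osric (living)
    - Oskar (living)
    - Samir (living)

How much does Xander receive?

Isolde takes one-half of 126,000 = 63,000. The remaining 63,000 passes to the descendants.
The descendants' portion (63,000) is divided into 3 shares of 21,000: Oskar and Samir each take 21,000; Carmen's 21,000 share passes to Carmen's issue.
Carmen's share (21,000) is divided into 3 shares of 7,000: Xander, Ulric, and Osric each take 7,000.

Xander receives 7,000.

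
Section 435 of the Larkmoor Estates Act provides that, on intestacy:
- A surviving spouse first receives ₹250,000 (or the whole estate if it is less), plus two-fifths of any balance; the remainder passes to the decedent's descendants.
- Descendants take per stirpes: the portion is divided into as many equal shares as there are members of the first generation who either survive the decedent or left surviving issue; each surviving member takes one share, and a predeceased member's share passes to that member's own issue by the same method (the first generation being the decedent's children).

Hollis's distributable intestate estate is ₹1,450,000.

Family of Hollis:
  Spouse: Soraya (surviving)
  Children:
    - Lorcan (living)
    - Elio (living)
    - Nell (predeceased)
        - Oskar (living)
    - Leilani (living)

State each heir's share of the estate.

Soraya first takes ₹250,000, leaving a balance of ₹1,200,000. Soraya then takes two-fifths of the balance (₹480,000), for a total of ₹730,000. The remaining ₹720,000 passes to the descendants.
The descendants' portion (₹720,000) is divided into 4 shares of ₹180,000: Lorcan, Elio, and Leilani each take ₹180,000; Nell's ₹180,000 share passes to Nell's issue.
Nell's share (₹180,000) passes entirely to Oskar.

Soraya: ₹730,000; Lorcan: ₹180,000; Elio: ₹180,000; Oskar: ₹180,000; Leilani: ₹180,000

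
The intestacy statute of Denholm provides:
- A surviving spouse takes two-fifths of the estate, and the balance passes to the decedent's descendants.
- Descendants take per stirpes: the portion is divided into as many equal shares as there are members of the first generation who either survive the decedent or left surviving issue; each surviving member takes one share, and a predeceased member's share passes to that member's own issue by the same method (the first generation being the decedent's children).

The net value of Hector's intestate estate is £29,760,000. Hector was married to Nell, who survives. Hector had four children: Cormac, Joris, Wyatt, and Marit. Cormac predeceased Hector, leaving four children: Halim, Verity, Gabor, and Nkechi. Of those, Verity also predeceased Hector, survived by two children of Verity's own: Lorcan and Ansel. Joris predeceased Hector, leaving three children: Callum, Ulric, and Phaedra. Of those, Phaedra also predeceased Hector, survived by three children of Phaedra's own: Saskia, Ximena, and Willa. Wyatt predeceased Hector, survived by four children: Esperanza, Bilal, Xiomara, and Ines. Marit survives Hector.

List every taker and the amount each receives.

Nell takes two-fifths of £29,760,000 = £11,904,000. The remaining £17,856,000 passes to the descendants.
The descendants' portion (£17,856,000) is divided into 4 shares of £4,464,000: Marit takes £4,464,000; Cormac's £4,464,000 share passes to Cormac's issue; Joris's £4,464,000 share passes to Joris's issue; Wyatt's £4,464,000 share passes to Wyatt's issue.
Cormac's share (£4,464,000) is divided into 4 shares of £1,116,000: Halim, Gabor, and Nkechi each take £1,116,000; Verity's £1,116,000 share passes to Verity's issue.
Verity's share (£1,116,000) is divided into 2 shares of £558,000: Lorcan and Ansel each take £558,000.
Joris's share (£4,464,000) is divided into 3 shares of £1,488,000: Callum and Ulric each take £1,488,000; Phaedra's £1,488,000 share passes to Phaedra's issue.
Phaedra's share (£1,488,000) is divided into 3 shares of £496,000: Saskia, Ximena, and Willa each take £496,000.
Wyatt's share (£4,464,000) is divided into 4 shares of £1,116,000: Esperanza, Bilal, Xiomara, and Ines each take £1,116,000.

Nell: £11,904,000; Halim: £1,116,000; Lorcan: £558,000; Ansel: £558,000; Gabor: £1,116,000; Nkechi: £1,116,000; Callum: £1,488,000; Ulric: £1,488,000; Saskia: £496,000; Ximena: £496,000; Willa: £496,000; Esperanza: £1,116,000; Bilal: £1,116,000; Xiomara: £1,116,000; Ines: £1,116,000; Marit: £4,464,000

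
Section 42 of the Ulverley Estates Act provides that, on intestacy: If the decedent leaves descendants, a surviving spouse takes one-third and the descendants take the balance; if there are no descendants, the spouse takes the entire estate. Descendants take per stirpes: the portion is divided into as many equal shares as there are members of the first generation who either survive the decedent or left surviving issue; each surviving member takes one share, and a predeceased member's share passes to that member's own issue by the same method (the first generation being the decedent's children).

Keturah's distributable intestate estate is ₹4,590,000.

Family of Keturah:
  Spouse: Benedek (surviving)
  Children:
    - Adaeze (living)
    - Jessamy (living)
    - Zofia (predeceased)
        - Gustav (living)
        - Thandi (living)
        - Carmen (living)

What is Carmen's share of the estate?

Carmen receives ₹340,000.

Benedek takes one-third of ₹4,590,000 = ₹1,530,000. The remaining ₹3,060,000 passes to the descendants.
The descendants' portion (₹3,060,000) is divided into 3 shares of ₹1,020,000: Adaeze and Jessamy each take ₹1,020,000; Zofia's ₹1,020,000 share passes to Zofia's issue.
Zofia's share (₹1,020,000) is divided into 3 shares of ₹340,000: Gustav, Thandi, and Carmen each take ₹340,000.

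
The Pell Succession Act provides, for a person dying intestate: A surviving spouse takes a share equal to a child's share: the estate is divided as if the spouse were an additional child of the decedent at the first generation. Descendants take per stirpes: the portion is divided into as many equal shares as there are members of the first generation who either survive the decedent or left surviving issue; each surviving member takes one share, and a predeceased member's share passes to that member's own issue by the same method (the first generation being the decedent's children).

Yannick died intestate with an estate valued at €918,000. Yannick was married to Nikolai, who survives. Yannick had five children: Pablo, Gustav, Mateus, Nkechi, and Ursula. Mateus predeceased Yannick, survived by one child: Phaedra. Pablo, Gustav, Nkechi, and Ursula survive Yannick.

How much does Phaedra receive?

The spouse counts as an additional share at the children's level, so there are 6 primary shares of €153,000. Nikolai takes one such share (€153,000).
The children's combined portion (€765,000) is divided into 5 shares of €153,000: Pablo, Gustav, Nkechi, and Ursula each take €153,000; Mateus's €153,000 share passes to Mateus's issue.
Mateus's share (€153,000) passes entirely to Phaedra.

Phaedra receives €153,000.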